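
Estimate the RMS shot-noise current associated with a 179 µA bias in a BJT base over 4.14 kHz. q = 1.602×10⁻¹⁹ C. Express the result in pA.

487 pA

I_n = √(2qI·B)
2qI·B = 2 × 1.602×10⁻¹⁹ × 1.79×10⁻⁴ × 4.14×10³ = 2.37×10⁻¹⁹ A²
I_n = √(2.37×10⁻¹⁹) = 4.87×10⁻¹⁰ A = 487 pA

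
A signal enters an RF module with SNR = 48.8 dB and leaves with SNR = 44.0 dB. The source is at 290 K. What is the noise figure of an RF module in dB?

4.8 dB

NF (dB) = SNR_in(dB) − SNR_out(dB) when the source is at T₀
NF = 48.8 − 44.0 = 4.8 dB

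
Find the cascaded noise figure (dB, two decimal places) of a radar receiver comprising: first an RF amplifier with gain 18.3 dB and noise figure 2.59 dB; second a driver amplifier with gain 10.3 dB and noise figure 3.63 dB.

Convert to linear (a loss of L dB is a gain of −L dB): F_i = 10^(NF_i/10), G_i = 10^(G_i,dB/10)
  Stage 1: F_1 = 10^(2.59/10) = 1.816, G_1 = 10^(18.3/10) = 67.61
  Stage 2: F_2 = 10^(3.63/10) = 2.307, G_2 = 10^(10.3/10) = 10.72
Friis cascade:
  F = 1.816 + (2.307 − 1)/67.61 = 1.835
NF = 10 log₁₀(1.835) = 2.64 dB

2.64 dB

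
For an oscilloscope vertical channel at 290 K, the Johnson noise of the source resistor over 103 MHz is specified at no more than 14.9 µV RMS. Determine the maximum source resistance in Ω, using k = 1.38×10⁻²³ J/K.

135 Ω

Johnson–Nyquist: V_n = √(4kTRB) ⇒ R = V_n² / (4kTB)
4kTB = 4 × 1.38×10⁻²³ × 290 × 1.03×10⁸ = 1.65×10⁻¹²
R = (1.49×10⁻⁵)² / 1.65×10⁻¹² = 1.35×10² Ω = 135 Ω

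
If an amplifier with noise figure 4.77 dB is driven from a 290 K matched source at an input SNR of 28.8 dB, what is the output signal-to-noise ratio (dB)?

By definition F = SNR_in/SNR_out, so in dB: SNR_out = SNR_in − NF
SNR_out = 28.8 − 4.77 = 24.03 dB

24.03 dB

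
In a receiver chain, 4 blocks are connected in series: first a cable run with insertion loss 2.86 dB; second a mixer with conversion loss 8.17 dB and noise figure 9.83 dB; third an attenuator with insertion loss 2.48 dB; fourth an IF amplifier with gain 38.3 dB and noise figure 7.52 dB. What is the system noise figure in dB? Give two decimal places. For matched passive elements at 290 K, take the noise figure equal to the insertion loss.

21.23 dB

Convert to linear (a loss of L dB is a gain of −L dB): F_i = 10^(NF_i/10), G_i = 10^(G_i,dB/10)
  Stage 1: F_1 = 10^(2.86/10) = 1.932, G_1 = 10^(−2.86/10) = 0.5176
  Stage 2: F_2 = 10^(9.83/10) = 9.616, G_2 = 10^(−8.17/10) = 0.1524
  Stage 3: F_3 = 10^(2.48/10) = 1.770, G_3 = 10^(−2.48/10) = 0.5649
  Stage 4: F_4 = 10^(7.52/10) = 5.649, G_4 = 10^(38.3/10) = 6761
Friis cascade:
  F = 1.932 + (9.616 − 1)/0.5176 + (1.770 − 1)/0.07889 + (5.649 − 1)/0.04457 = 132.7
NF = 10 log₁₀(132.7) = 21.23 dB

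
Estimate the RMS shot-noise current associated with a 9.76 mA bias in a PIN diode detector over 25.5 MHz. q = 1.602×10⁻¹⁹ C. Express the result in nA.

I_n = √(2qI·B)
2qI·B = 2 × 1.602×10⁻¹⁹ × 9.76×10⁻³ × 2.55×10⁷ = 7.97×10⁻¹⁴ A²
I_n = √(7.97×10⁻¹⁴) = 2.82×10⁻⁷ A = 282 nA

282 nA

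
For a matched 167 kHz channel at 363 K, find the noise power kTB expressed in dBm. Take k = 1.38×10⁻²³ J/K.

P_n = kTB = 1.38×10⁻²³ × 363 × 1.67×10⁵ = 8.37×10⁻¹⁶ W
In dBm: 10 log₁₀(8.37×10⁻¹⁶ / 10⁻³) = −120.8 dBm

−120.8 dBm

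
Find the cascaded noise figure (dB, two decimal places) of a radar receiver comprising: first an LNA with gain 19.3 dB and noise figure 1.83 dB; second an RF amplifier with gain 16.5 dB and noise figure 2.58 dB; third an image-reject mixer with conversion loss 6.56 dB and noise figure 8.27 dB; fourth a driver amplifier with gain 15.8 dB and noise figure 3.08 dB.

Convert to linear (a loss of L dB is a gain of −L dB): F_i = 10^(NF_i/10), G_i = 10^(G_i,dB/10)
  Stage 1: F_1 = 10^(1.83/10) = 1.524, G_1 = 10^(19.3/10) = 85.11
  Stage 2: F_2 = 10^(2.58/10) = 1.811, G_2 = 10^(16.5/10) = 44.67
  Stage 3: F_3 = 10^(8.27/10) = 6.714, G_3 = 10^(−6.56/10) = 0.2208
  Stage 4: F_4 = 10^(3.08/10) = 2.032, G_4 = 10^(15.8/10) = 38.02
Friis cascade:
  F = 1.524 + (1.811 − 1)/85.11 + (6.714 − 1)/3802 + (2.032 − 1)/839.5 = 1.536
NF = 10 log₁₀(1.536) = 1.86 dB

1.86 dB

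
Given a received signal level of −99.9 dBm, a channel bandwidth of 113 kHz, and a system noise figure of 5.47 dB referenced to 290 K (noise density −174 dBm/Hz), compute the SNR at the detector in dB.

Noise floor: N = −174 + 10 log₁₀(B) + NF
10 log₁₀(1.13×10⁵) = 50.53 dB
N = −174 + 50.53 + 5.47 = −118.00 dBm
SNR = P_sig − N = −99.9 − (−118.00) = 18.10 dB → 18.1 dB

18.1 dB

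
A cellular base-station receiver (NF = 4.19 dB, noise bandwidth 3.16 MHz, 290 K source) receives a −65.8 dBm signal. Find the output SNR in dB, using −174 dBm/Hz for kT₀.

Noise floor: N = −174 + 10 log₁₀(B) + NF
10 log₁₀(3.16×10⁶) = 65 dB
N = −174 + 65 + 4.19 = −104.81 dBm
SNR = P_sig − N = −65.8 − (−104.81) = 39.01 dB → 39.0 dB

39.0 dB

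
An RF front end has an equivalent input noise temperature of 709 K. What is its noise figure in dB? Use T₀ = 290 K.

5.37 dB

F = 1 + T_e/T₀ = 1 + 709/290 = 3.44483
NF = 10 log₁₀(3.44483) = 5.37 dB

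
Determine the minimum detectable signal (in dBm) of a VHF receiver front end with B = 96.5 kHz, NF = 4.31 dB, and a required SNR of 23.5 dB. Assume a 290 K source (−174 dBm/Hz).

−96.3 dBm

Sensitivity = −174 + 10 log₁₀(B) + NF + SNR_min
= −174 + 49.85 + 4.31 + 23.5
= −96.34 dBm → −96.3 dBm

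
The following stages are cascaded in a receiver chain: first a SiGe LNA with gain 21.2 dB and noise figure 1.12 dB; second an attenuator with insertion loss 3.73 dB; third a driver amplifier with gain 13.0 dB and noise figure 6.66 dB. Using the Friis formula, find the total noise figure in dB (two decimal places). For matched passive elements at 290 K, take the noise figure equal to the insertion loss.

1.37 dB

Convert to linear (a loss of L dB is a gain of −L dB): F_i = 10^(NF_i/10), G_i = 10^(G_i,dB/10)
  Stage 1: F_1 = 10^(1.12/10) = 1.294, G_1 = 10^(21.2/10) = 131.8
  Stage 2: F_2 = 10^(3.73/10) = 2.360, G_2 = 10^(−3.73/10) = 0.4236
  Stage 3: F_3 = 10^(6.66/10) = 4.634, G_3 = 10^(13.0/10) = 19.95
Friis cascade:
  F = 1.294 + (2.360 − 1)/131.8 + (4.634 − 1)/55.85 = 1.370
NF = 10 log₁₀(1.370) = 1.37 dB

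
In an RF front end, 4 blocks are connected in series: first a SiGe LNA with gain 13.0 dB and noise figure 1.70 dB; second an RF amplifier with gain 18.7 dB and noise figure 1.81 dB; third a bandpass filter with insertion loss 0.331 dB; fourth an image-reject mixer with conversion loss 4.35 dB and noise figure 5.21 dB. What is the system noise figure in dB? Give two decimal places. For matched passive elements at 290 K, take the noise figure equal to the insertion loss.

Convert to linear (a loss of L dB is a gain of −L dB): F_i = 10^(NF_i/10), G_i = 10^(G_i,dB/10)
  Stage 1: F_1 = 10^(1.70/10) = 1.479, G_1 = 10^(13.0/10) = 19.95
  Stage 2: F_2 = 10^(1.81/10) = 1.517, G_2 = 10^(18.7/10) = 74.13
  Stage 3: F_3 = 10^(0.331/10) = 1.079, G_3 = 10^(−0.331/10) = 0.9266
  Stage 4: F_4 = 10^(5.21/10) = 3.319, G_4 = 10^(−4.35/10) = 0.3673
Friis cascade:
  F = 1.479 + (1.517 − 1)/19.95 + (1.079 − 1)/1479 + (3.319 − 1)/1371 = 1.507
NF = 10 log₁₀(1.507) = 1.78 dB

1.78 dB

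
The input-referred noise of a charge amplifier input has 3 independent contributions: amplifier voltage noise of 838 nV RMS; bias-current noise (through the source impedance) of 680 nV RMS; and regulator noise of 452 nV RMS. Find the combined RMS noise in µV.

1.17 µV

Uncorrelated sources add in power (mean-square): V_tot = √(ΣV_i²)
V_tot = √[(8.38×10⁻⁷)² + (6.80×10⁻⁷)² + (4.52×10⁻⁷)²] = 1.17×10⁻⁶ V = 1.17 µV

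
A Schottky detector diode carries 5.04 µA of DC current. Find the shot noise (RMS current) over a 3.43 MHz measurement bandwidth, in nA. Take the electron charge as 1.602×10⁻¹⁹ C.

I_n = √(2qI·B)
2qI·B = 2 × 1.602×10⁻¹⁹ × 5.04×10⁻⁶ × 3.43×10⁶ = 5.54×10⁻¹⁸ A²
I_n = √(5.54×10⁻¹⁸) = 2.35×10⁻⁹ A = 2.35 nA

2.35 nA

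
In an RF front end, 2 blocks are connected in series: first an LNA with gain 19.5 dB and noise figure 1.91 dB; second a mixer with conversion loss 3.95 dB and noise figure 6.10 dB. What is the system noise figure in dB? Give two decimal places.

2.01 dB

Convert to linear (a loss of L dB is a gain of −L dB): F_i = 10^(NF_i/10), G_i = 10^(G_i,dB/10)
  Stage 1: F_1 = 10^(1.91/10) = 1.552, G_1 = 10^(19.5/10) = 89.13
  Stage 2: F_2 = 10^(6.10/10) = 4.074, G_2 = 10^(−3.95/10) = 0.4027
Friis cascade:
  F = 1.552 + (4.074 − 1)/89.13 = 1.587
NF = 10 log₁₀(1.587) = 2.01 dB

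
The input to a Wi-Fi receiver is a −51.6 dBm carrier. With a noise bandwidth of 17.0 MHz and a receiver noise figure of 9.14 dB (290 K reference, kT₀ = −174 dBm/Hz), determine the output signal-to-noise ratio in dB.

41.0 dB

Noise floor: N = −174 + 10 log₁₀(B) + NF
10 log₁₀(1.70×10⁷) = 72.3 dB
N = −174 + 72.3 + 9.14 = −92.56 dBm
SNR = P_sig − N = −51.6 − (−92.56) = 40.96 dB → 41.0 dB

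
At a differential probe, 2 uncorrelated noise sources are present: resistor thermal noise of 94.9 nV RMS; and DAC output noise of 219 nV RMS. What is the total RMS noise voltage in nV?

239 nV

Uncorrelated sources add in power (mean-square): V_tot = √(ΣV_i²)
V_tot = √[(9.49×10⁻⁸)² + (2.19×10⁻⁷)²] = 2.39×10⁻⁷ V = 239 nV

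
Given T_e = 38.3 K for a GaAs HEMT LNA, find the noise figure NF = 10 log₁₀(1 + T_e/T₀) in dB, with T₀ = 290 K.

0.539 dB

F = 1 + T_e/T₀ = 1 + 38.3/290 = 1.13207
NF = 10 log₁₀(1.13207) = 0.539 dB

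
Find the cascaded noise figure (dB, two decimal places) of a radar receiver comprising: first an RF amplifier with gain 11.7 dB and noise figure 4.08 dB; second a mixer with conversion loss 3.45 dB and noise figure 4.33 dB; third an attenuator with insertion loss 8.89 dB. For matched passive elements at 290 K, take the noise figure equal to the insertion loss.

Convert to linear (a loss of L dB is a gain of −L dB): F_i = 10^(NF_i/10), G_i = 10^(G_i,dB/10)
  Stage 1: F_1 = 10^(4.08/10) = 2.559, G_1 = 10^(11.7/10) = 14.79
  Stage 2: F_2 = 10^(4.33/10) = 2.710, G_2 = 10^(−3.45/10) = 0.4519
  Stage 3: F_3 = 10^(8.89/10) = 7.745, G_3 = 10^(−8.89/10) = 0.1291
Friis cascade:
  F = 2.559 + (2.710 − 1)/14.79 + (7.745 − 1)/6.683 = 3.683
NF = 10 log₁₀(3.683) = 5.66 dB

5.66 dB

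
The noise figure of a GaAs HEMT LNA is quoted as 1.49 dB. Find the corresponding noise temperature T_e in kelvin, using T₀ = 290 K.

119 K

F = 10^(1.49/10) = 1.40929
T_e = (F − 1)·T₀ = (1.40929 − 1) × 290 = 119 K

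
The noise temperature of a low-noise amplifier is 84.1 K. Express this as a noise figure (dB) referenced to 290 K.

F = 1 + T_e/T₀ = 1 + 84.1/290 = 1.29
NF = 10 log₁₀(1.29) = 1.11 dB

1.11 dB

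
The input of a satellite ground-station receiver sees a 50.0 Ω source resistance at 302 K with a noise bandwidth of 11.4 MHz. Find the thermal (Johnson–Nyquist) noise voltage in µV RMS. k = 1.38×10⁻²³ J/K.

V_n = √(4kTRB)
4kTRB = 4 × 1.38×10⁻²³ × 302 × 5.00×10¹ × 1.14×10⁷ = 9.50×10⁻¹² V²
V_n = √(9.50×10⁻¹²) = 3.08×10⁻⁶ V = 3.08 µV

3.08 µV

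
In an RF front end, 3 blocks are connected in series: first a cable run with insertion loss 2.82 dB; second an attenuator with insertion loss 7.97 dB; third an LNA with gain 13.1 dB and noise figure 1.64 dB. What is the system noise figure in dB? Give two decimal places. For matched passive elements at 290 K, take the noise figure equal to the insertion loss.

12.43 dB

Convert to linear (a loss of L dB is a gain of −L dB): F_i = 10^(NF_i/10), G_i = 10^(G_i,dB/10)
  Stage 1: F_1 = 10^(2.82/10) = 1.914, G_1 = 10^(−2.82/10) = 0.5224
  Stage 2: F_2 = 10^(7.97/10) = 6.266, G_2 = 10^(−7.97/10) = 0.1596
  Stage 3: F_3 = 10^(1.64/10) = 1.459, G_3 = 10^(13.1/10) = 20.42
Friis cascade:
  F = 1.914 + (6.266 − 1)/0.5224 + (1.459 − 1)/0.08337 = 17.50
NF = 10 log₁₀(17.50) = 12.43 dB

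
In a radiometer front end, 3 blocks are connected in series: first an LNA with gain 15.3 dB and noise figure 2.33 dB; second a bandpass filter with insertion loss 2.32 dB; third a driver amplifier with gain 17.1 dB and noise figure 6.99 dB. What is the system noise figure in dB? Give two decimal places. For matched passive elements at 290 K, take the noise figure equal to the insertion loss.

Convert to linear (a loss of L dB is a gain of −L dB): F_i = 10^(NF_i/10), G_i = 10^(G_i,dB/10)
  Stage 1: F_1 = 10^(2.33/10) = 1.710, G_1 = 10^(15.3/10) = 33.88
  Stage 2: F_2 = 10^(2.32/10) = 1.706, G_2 = 10^(−2.32/10) = 0.5861
  Stage 3: F_3 = 10^(6.99/10) = 5.000, G_3 = 10^(17.1/10) = 51.29
Friis cascade:
  F = 1.710 + (1.706 − 1)/33.88 + (5.000 − 1)/19.86 = 1.932
NF = 10 log₁₀(1.932) = 2.86 dB

2.86 dB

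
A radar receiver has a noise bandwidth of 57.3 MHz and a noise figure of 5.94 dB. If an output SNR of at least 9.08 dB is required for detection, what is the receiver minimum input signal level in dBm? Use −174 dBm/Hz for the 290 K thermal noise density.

Sensitivity = −174 + 10 log₁₀(B) + NF + SNR_min
= −174 + 77.58 + 5.94 + 9.08
= −81.40 dBm → −81.4 dBm

−81.4 dBm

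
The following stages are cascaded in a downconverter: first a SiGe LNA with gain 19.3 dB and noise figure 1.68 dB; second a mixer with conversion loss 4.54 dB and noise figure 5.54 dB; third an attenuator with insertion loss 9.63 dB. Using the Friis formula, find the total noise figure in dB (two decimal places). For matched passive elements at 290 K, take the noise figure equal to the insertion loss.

2.49 dB

Convert to linear (a loss of L dB is a gain of −L dB): F_i = 10^(NF_i/10), G_i = 10^(G_i,dB/10)
  Stage 1: F_1 = 10^(1.68/10) = 1.472, G_1 = 10^(19.3/10) = 85.11
  Stage 2: F_2 = 10^(5.54/10) = 3.581, G_2 = 10^(−4.54/10) = 0.3516
  Stage 3: F_3 = 10^(9.63/10) = 9.183, G_3 = 10^(−9.63/10) = 0.1089
Friis cascade:
  F = 1.472 + (3.581 − 1)/85.11 + (9.183 − 1)/29.92 = 1.776
NF = 10 log₁₀(1.776) = 2.49 dB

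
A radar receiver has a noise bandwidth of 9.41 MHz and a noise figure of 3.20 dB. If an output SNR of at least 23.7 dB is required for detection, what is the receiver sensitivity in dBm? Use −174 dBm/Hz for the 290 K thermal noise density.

Sensitivity = −174 + 10 log₁₀(B) + NF + SNR_min
= −174 + 69.74 + 3.20 + 23.7
= −77.36 dBm → −77.4 dBm

−77.4 dBm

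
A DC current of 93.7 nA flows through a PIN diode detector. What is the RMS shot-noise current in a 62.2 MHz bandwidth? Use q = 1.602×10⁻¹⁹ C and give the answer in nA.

1.37 nA

I_n = √(2qI·B)
2qI·B = 2 × 1.602×10⁻¹⁹ × 9.37×10⁻⁸ × 6.22×10⁷ = 1.87×10⁻¹⁸ A²
I_n = √(1.87×10⁻¹⁸) = 1.37×10⁻⁹ A = 1.37 nA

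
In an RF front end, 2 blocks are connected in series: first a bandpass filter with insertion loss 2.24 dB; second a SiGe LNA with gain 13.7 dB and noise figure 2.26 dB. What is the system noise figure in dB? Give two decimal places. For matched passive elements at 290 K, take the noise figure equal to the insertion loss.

4.50 dB

Convert to linear (a loss of L dB is a gain of −L dB): F_i = 10^(NF_i/10), G_i = 10^(G_i,dB/10)
  Stage 1: F_1 = 10^(2.24/10) = 1.675, G_1 = 10^(−2.24/10) = 0.5970
  Stage 2: F_2 = 10^(2.26/10) = 1.683, G_2 = 10^(13.7/10) = 23.44
Friis cascade:
  F = 1.675 + (1.683 − 1)/0.5970 = 2.818
NF = 10 log₁₀(2.818) = 4.50 dB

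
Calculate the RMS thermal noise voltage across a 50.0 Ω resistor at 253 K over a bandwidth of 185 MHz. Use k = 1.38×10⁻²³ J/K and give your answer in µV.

11.4 µV

V_n = √(4kTRB)
4kTRB = 4 × 1.38×10⁻²³ × 253 × 5.00×10¹ × 1.85×10⁸ = 1.29×10⁻¹⁰ V²
V_n = √(1.29×10⁻¹⁰) = 1.14×10⁻⁵ V = 11.4 µV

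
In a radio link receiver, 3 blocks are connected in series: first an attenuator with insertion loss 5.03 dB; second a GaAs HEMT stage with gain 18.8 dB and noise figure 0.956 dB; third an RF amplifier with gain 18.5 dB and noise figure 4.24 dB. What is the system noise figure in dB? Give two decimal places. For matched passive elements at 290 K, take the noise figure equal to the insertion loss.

Convert to linear (a loss of L dB is a gain of −L dB): F_i = 10^(NF_i/10), G_i = 10^(G_i,dB/10)
  Stage 1: F_1 = 10^(5.03/10) = 3.184, G_1 = 10^(−5.03/10) = 0.3141
  Stage 2: F_2 = 10^(0.956/10) = 1.246, G_2 = 10^(18.8/10) = 75.86
  Stage 3: F_3 = 10^(4.24/10) = 2.655, G_3 = 10^(18.5/10) = 70.79
Friis cascade:
  F = 3.184 + (1.246 − 1)/0.3141 + (2.655 − 1)/23.82 = 4.038
NF = 10 log₁₀(4.038) = 6.06 dB

6.06 dB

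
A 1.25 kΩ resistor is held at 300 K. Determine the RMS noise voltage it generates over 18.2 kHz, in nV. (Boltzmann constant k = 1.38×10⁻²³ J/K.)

V_n = √(4kTRB)
4kTRB = 4 × 1.38×10⁻²³ × 300 × 1.25×10³ × 1.82×10⁴ = 3.77×10⁻¹³ V²
V_n = √(3.77×10⁻¹³) = 6.14×10⁻⁷ V = 614 nV

614 nV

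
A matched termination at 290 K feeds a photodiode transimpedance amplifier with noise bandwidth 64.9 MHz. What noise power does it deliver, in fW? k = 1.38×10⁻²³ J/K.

260 fW

P_n = kTB = 1.38×10⁻²³ × 290 × 6.49×10⁷ = 2.60×10⁻¹³ W = 260 fW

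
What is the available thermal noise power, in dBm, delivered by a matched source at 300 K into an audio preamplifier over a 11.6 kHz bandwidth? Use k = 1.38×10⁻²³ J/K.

P_n = kTB = 1.38×10⁻²³ × 300 × 1.16×10⁴ = 4.80×10⁻¹⁷ W
In dBm: 10 log₁₀(4.80×10⁻¹⁷ / 10⁻³) = −133.2 dBm

−133.2 dBm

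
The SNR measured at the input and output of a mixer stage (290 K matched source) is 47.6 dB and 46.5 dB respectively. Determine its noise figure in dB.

NF (dB) = SNR_in(dB) − SNR_out(dB) when the source is at T₀
NF = 47.6 − 46.5 = 1.1 dB

1.1 dB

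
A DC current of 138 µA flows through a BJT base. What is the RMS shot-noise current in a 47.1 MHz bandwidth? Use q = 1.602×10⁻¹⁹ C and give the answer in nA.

I_n = √(2qI·B)
2qI·B = 2 × 1.602×10⁻¹⁹ × 1.38×10⁻⁴ × 4.71×10⁷ = 2.08×10⁻¹⁵ A²
I_n = √(2.08×10⁻¹⁵) = 4.56×10⁻⁸ A = 45.6 nA

45.6 nA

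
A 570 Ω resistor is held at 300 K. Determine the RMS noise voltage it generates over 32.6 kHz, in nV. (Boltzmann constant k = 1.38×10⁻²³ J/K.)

V_n = √(4kTRB)
4kTRB = 4 × 1.38×10⁻²³ × 300 × 5.70×10² × 3.26×10⁴ = 3.08×10⁻¹³ V²
V_n = √(3.08×10⁻¹³) = 5.55×10⁻⁷ V = 555 nV

555 nV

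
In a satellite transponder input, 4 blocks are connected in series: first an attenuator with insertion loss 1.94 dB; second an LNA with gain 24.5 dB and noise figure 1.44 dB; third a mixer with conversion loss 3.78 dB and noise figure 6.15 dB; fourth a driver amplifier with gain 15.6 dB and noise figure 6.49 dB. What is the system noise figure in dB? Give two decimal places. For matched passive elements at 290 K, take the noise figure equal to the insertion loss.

3.50 dB

Convert to linear (a loss of L dB is a gain of −L dB): F_i = 10^(NF_i/10), G_i = 10^(G_i,dB/10)
  Stage 1: F_1 = 10^(1.94/10) = 1.563, G_1 = 10^(−1.94/10) = 0.6397
  Stage 2: F_2 = 10^(1.44/10) = 1.393, G_2 = 10^(24.5/10) = 281.8
  Stage 3: F_3 = 10^(6.15/10) = 4.121, G_3 = 10^(−3.78/10) = 0.4188
  Stage 4: F_4 = 10^(6.49/10) = 4.457, G_4 = 10^(15.6/10) = 36.31
Friis cascade:
  F = 1.563 + (1.393 − 1)/0.6397 + (4.121 − 1)/180.3 + (4.457 − 1)/75.51 = 2.241
NF = 10 log₁₀(2.241) = 3.50 dB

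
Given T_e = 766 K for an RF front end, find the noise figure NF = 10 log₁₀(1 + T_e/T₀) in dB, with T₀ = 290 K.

5.61 dB

F = 1 + T_e/T₀ = 1 + 766/290 = 3.64138
NF = 10 log₁₀(3.64138) = 5.61 dB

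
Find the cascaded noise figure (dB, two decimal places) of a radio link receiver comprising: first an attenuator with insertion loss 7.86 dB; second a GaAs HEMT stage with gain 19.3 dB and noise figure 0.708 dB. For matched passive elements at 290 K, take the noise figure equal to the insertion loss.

8.57 dB

Convert to linear (a loss of L dB is a gain of −L dB): F_i = 10^(NF_i/10), G_i = 10^(G_i,dB/10)
  Stage 1: F_1 = 10^(7.86/10) = 6.109, G_1 = 10^(−7.86/10) = 0.1637
  Stage 2: F_2 = 10^(0.708/10) = 1.177, G_2 = 10^(19.3/10) = 85.11
Friis cascade:
  F = 6.109 + (1.177 − 1)/0.1637 = 7.191
NF = 10 log₁₀(7.191) = 8.57 dB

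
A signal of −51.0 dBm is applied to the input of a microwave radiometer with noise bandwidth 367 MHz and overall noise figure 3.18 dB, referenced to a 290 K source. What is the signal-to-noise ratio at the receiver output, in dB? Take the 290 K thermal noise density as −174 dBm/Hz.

Noise floor: N = −174 + 10 log₁₀(B) + NF
10 log₁₀(3.67×10⁸) = 85.65 dB
N = −174 + 85.65 + 3.18 = −85.17 dBm
SNR = P_sig − N = −51.0 − (−85.17) = 34.17 dB → 34.2 dB

34.2 dB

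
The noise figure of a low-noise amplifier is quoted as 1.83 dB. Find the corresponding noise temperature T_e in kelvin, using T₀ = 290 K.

152 K

F = 10^(1.83/10) = 1.52405
T_e = (F − 1)·T₀ = (1.52405 − 1) × 290 = 152 K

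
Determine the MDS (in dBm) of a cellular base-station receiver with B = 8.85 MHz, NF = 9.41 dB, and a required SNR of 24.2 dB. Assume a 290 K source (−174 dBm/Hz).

−70.9 dBm

Sensitivity = −174 + 10 log₁₀(B) + NF + SNR_min
= −174 + 69.47 + 9.41 + 24.2
= −70.92 dBm → −70.9 dBm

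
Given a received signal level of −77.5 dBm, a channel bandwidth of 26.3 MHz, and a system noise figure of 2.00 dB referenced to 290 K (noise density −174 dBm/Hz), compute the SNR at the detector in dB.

Noise floor: N = −174 + 10 log₁₀(B) + NF
10 log₁₀(2.63×10⁷) = 74.2 dB
N = −174 + 74.2 + 2.00 = −97.80 dBm
SNR = P_sig − N = −77.5 − (−97.80) = 20.30 dB → 20.3 dB

20.3 dB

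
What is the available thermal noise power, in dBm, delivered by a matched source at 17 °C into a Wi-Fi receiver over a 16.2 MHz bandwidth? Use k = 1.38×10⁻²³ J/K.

T = 17 °C + 273.15 = 290.15 K
P_n = kTB = 1.38×10⁻²³ × 290.15 × 1.62×10⁷ = 6.49×10⁻¹⁴ W
In dBm: 10 log₁₀(6.49×10⁻¹⁴ / 10⁻³) = −101.9 dBm

−101.9 dBm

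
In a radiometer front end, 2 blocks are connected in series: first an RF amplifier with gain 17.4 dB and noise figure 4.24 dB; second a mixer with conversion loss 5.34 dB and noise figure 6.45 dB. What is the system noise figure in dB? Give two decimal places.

4.34 dB

Convert to linear (a loss of L dB is a gain of −L dB): F_i = 10^(NF_i/10), G_i = 10^(G_i,dB/10)
  Stage 1: F_1 = 10^(4.24/10) = 2.655, G_1 = 10^(17.4/10) = 54.95
  Stage 2: F_2 = 10^(6.45/10) = 4.416, G_2 = 10^(−5.34/10) = 0.2924
Friis cascade:
  F = 2.655 + (4.416 − 1)/54.95 = 2.717
NF = 10 log₁₀(2.717) = 4.34 dB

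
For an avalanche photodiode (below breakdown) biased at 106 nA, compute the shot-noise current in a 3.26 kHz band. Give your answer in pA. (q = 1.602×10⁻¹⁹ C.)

10.5 pA

I_n = √(2qI·B)
2qI·B = 2 × 1.602×10⁻¹⁹ × 1.06×10⁻⁷ × 3.26×10³ = 1.11×10⁻²² A²
I_n = √(1.11×10⁻²²) = 1.05×10⁻¹¹ A = 10.5 pA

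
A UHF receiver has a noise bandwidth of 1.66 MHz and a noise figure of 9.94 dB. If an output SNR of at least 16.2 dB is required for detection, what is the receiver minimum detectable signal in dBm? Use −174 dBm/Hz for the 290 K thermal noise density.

−85.7 dBm

Sensitivity = −174 + 10 log₁₀(B) + NF + SNR_min
= −174 + 62.2 + 9.94 + 16.2
= −85.66 dBm → −85.7 dBm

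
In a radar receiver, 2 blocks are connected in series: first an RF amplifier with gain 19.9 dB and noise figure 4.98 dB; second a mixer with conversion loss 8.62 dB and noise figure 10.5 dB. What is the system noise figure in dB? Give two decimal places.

5.12 dB

Convert to linear (a loss of L dB is a gain of −L dB): F_i = 10^(NF_i/10), G_i = 10^(G_i,dB/10)
  Stage 1: F_1 = 10^(4.98/10) = 3.148, G_1 = 10^(19.9/10) = 97.72
  Stage 2: F_2 = 10^(10.5/10) = 11.22, G_2 = 10^(−8.62/10) = 0.1374
Friis cascade:
  F = 3.148 + (11.22 − 1)/97.72 = 3.252
NF = 10 log₁₀(3.252) = 5.12 dB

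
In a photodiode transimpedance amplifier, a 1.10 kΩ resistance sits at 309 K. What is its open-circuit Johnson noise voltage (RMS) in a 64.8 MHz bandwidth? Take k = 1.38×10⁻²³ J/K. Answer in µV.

34.9 µV

V_n = √(4kTRB)
4kTRB = 4 × 1.38×10⁻²³ × 309 × 1.10×10³ × 6.48×10⁷ = 1.22×10⁻⁹ V²
V_n = √(1.22×10⁻⁹) = 3.49×10⁻⁵ V = 34.9 µV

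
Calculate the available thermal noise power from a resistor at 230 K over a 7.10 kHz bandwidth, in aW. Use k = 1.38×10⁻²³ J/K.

22.5 aW

P_n = kTB = 1.38×10⁻²³ × 230 × 7.10×10³ = 2.25×10⁻¹⁷ W = 22.5 aW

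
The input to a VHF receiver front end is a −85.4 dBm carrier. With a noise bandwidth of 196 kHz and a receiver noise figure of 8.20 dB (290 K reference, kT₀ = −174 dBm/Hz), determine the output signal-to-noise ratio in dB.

27.5 dB

Noise floor: N = −174 + 10 log₁₀(B) + NF
10 log₁₀(1.96×10⁵) = 52.92 dB
N = −174 + 52.92 + 8.20 = −112.88 dBm
SNR = P_sig − N = −85.4 − (−112.88) = 27.48 dB → 27.5 dB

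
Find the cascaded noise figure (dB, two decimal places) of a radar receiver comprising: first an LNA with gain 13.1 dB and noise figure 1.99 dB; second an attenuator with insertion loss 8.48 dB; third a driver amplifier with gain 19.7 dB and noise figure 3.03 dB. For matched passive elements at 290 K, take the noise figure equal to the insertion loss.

Convert to linear (a loss of L dB is a gain of −L dB): F_i = 10^(NF_i/10), G_i = 10^(G_i,dB/10)
  Stage 1: F_1 = 10^(1.99/10) = 1.581, G_1 = 10^(13.1/10) = 20.42
  Stage 2: F_2 = 10^(8.48/10) = 7.047, G_2 = 10^(−8.48/10) = 0.1419
  Stage 3: F_3 = 10^(3.03/10) = 2.009, G_3 = 10^(19.7/10) = 93.33
Friis cascade:
  F = 1.581 + (7.047 − 1)/20.42 + (2.009 − 1)/2.897 = 2.226
NF = 10 log₁₀(2.226) = 3.47 dB

3.47 dB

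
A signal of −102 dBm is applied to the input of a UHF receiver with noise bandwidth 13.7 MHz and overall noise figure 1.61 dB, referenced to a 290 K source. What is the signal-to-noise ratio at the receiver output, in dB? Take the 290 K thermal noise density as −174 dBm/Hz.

Noise floor: N = −174 + 10 log₁₀(B) + NF
10 log₁₀(1.37×10⁷) = 71.37 dB
N = −174 + 71.37 + 1.61 = −101.02 dBm
SNR = P_sig − N = −102 − (−101.02) = −0.98 dB → −1.0 dB

−1.0 dB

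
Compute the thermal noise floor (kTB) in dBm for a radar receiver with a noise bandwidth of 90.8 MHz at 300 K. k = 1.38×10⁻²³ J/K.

P_n = kTB = 1.38×10⁻²³ × 300 × 9.08×10⁷ = 3.76×10⁻¹³ W
In dBm: 10 log₁₀(3.76×10⁻¹³ / 10⁻³) = −94.2 dBm

−94.2 dBm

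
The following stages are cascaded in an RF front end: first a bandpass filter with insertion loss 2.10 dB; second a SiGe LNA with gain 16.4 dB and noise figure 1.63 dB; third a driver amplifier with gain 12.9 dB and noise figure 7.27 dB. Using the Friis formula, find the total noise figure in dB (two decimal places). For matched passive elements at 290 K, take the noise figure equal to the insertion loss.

Convert to linear (a loss of L dB is a gain of −L dB): F_i = 10^(NF_i/10), G_i = 10^(G_i,dB/10)
  Stage 1: F_1 = 10^(2.10/10) = 1.622, G_1 = 10^(−2.10/10) = 0.6166
  Stage 2: F_2 = 10^(1.63/10) = 1.455, G_2 = 10^(16.4/10) = 43.65
  Stage 3: F_3 = 10^(7.27/10) = 5.333, G_3 = 10^(12.9/10) = 19.50
Friis cascade:
  F = 1.622 + (1.455 − 1)/0.6166 + (5.333 − 1)/26.92 = 2.521
NF = 10 log₁₀(2.521) = 4.02 dB

4.02 dB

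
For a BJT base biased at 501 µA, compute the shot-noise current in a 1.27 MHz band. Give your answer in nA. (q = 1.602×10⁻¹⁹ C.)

I_n = √(2qI·B)
2qI·B = 2 × 1.602×10⁻¹⁹ × 5.01×10⁻⁴ × 1.27×10⁶ = 2.04×10⁻¹⁶ A²
I_n = √(2.04×10⁻¹⁶) = 1.43×10⁻⁸ A = 14.3 nA

14.3 nA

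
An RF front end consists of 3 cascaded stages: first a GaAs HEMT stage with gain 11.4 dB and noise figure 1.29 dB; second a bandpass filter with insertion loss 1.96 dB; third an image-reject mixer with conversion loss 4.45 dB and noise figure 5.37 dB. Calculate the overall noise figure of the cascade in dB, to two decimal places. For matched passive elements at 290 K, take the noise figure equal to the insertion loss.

Convert to linear (a loss of L dB is a gain of −L dB): F_i = 10^(NF_i/10), G_i = 10^(G_i,dB/10)
  Stage 1: F_1 = 10^(1.29/10) = 1.346, G_1 = 10^(11.4/10) = 13.80
  Stage 2: F_2 = 10^(1.96/10) = 1.570, G_2 = 10^(−1.96/10) = 0.6368
  Stage 3: F_3 = 10^(5.37/10) = 3.443, G_3 = 10^(−4.45/10) = 0.3589
Friis cascade:
  F = 1.346 + (1.570 − 1)/13.80 + (3.443 − 1)/8.790 = 1.665
NF = 10 log₁₀(1.665) = 2.21 dB

2.21 dB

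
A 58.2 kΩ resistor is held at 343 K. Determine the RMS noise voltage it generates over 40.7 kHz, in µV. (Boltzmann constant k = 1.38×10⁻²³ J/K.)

V_n = √(4kTRB)
4kTRB = 4 × 1.38×10⁻²³ × 343 × 5.82×10⁴ × 4.07×10⁴ = 4.48×10⁻¹¹ V²
V_n = √(4.48×10⁻¹¹) = 6.70×10⁻⁶ V = 6.70 µV

6.70 µV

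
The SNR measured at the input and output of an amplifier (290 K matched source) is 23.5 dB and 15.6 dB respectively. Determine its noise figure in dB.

7.9 dB

NF (dB) = SNR_in(dB) − SNR_out(dB) when the source is at T₀
NF = 23.5 − 15.6 = 7.9 dB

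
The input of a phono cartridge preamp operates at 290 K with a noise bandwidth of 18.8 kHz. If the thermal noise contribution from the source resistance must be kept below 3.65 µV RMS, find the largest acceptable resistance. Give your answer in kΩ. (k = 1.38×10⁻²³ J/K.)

44.3 kΩ

Johnson–Nyquist: V_n = √(4kTRB) ⇒ R = V_n² / (4kTB)
4kTB = 4 × 1.38×10⁻²³ × 290 × 1.88×10⁴ = 3.01×10⁻¹⁶
R = (3.65×10⁻⁶)² / 3.01×10⁻¹⁶ = 4.43×10⁴ Ω = 44.3 kΩ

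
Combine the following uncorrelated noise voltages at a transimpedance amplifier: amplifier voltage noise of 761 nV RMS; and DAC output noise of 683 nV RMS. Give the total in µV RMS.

1.02 µV

Uncorrelated sources add in power (mean-square): V_tot = √(ΣV_i²)
V_tot = √[(7.61×10⁻⁷)² + (6.83×10⁻⁷)²] = 1.02×10⁻⁶ V = 1.02 µV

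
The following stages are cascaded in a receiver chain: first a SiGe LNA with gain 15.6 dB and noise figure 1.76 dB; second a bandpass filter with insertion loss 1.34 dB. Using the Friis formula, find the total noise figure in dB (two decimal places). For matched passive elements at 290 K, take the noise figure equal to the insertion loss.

Convert to linear (a loss of L dB is a gain of −L dB): F_i = 10^(NF_i/10), G_i = 10^(G_i,dB/10)
  Stage 1: F_1 = 10^(1.76/10) = 1.500, G_1 = 10^(15.6/10) = 36.31
  Stage 2: F_2 = 10^(1.34/10) = 1.361, G_2 = 10^(−1.34/10) = 0.7345
Friis cascade:
  F = 1.500 + (1.361 − 1)/36.31 = 1.510
NF = 10 log₁₀(1.510) = 1.79 dB

1.79 dB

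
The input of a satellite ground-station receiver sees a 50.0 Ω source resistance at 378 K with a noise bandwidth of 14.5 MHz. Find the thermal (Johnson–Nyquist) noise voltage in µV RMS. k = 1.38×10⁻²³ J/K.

3.89 µV

V_n = √(4kTRB)
4kTRB = 4 × 1.38×10⁻²³ × 378 × 5.00×10¹ × 1.45×10⁷ = 1.51×10⁻¹¹ V²
V_n = √(1.51×10⁻¹¹) = 3.89×10⁻⁶ V = 3.89 µV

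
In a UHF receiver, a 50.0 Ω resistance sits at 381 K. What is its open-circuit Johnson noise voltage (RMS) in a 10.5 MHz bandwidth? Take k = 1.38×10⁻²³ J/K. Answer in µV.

V_n = √(4kTRB)
4kTRB = 4 × 1.38×10⁻²³ × 381 × 5.00×10¹ × 1.05×10⁷ = 1.10×10⁻¹¹ V²
V_n = √(1.10×10⁻¹¹) = 3.32×10⁻⁶ V = 3.32 µV

3.32 µV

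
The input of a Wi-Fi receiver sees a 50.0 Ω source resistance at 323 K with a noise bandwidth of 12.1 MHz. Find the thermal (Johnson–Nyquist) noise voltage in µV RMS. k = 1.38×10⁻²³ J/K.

V_n = √(4kTRB)
4kTRB = 4 × 1.38×10⁻²³ × 323 × 5.00×10¹ × 1.21×10⁷ = 1.08×10⁻¹¹ V²
V_n = √(1.08×10⁻¹¹) = 3.28×10⁻⁶ V = 3.28 µV

3.28 µV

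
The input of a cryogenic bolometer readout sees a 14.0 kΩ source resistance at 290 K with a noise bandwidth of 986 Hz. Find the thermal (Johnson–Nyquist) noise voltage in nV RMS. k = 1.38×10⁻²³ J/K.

V_n = √(4kTRB)
4kTRB = 4 × 1.38×10⁻²³ × 290 × 1.40×10⁴ × 9.86×10² = 2.21×10⁻¹³ V²
V_n = √(2.21×10⁻¹³) = 4.70×10⁻⁷ V = 470 nV

470 nV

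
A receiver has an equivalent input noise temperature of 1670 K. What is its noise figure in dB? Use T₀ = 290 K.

8.30 dB

F = 1 + T_e/T₀ = 1 + 1670/290 = 6.75862
NF = 10 log₁₀(6.75862) = 8.30 dB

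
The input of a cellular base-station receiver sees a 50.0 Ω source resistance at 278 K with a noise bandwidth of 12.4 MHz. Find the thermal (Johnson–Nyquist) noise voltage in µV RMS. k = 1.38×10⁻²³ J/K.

3.08 µV

V_n = √(4kTRB)
4kTRB = 4 × 1.38×10⁻²³ × 278 × 5.00×10¹ × 1.24×10⁷ = 9.51×10⁻¹² V²
V_n = √(9.51×10⁻¹²) = 3.08×10⁻⁶ V = 3.08 µV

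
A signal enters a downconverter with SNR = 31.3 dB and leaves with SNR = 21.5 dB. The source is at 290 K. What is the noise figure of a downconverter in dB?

9.8 dB

NF (dB) = SNR_in(dB) − SNR_out(dB) when the source is at T₀
NF = 31.3 − 21.5 = 9.8 dB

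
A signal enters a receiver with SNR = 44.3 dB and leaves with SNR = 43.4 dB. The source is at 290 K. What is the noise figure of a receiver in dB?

0.9 dB

NF (dB) = SNR_in(dB) − SNR_out(dB) when the source is at T₀
NF = 44.3 − 43.4 = 0.9 dB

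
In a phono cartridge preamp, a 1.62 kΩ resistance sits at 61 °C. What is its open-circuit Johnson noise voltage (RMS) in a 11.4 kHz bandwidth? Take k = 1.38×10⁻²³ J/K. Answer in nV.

T = 61 °C + 273.15 = 334.15 K
V_n = √(4kTRB)
4kTRB = 4 × 1.38×10⁻²³ × 334.15 × 1.62×10³ × 1.14×10⁴ = 3.41×10⁻¹³ V²
V_n = √(3.41×10⁻¹³) = 5.84×10⁻⁷ V = 584 nV

584 nV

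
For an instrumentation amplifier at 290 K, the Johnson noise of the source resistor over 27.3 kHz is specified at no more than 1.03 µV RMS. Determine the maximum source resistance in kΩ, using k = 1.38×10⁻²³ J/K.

2.43 kΩ

Johnson–Nyquist: V_n = √(4kTRB) ⇒ R = V_n² / (4kTB)
4kTB = 4 × 1.38×10⁻²³ × 290 × 2.73×10⁴ = 4.37×10⁻¹⁶
R = (1.03×10⁻⁶)² / 4.37×10⁻¹⁶ = 2.43×10³ Ω = 2.43 kΩ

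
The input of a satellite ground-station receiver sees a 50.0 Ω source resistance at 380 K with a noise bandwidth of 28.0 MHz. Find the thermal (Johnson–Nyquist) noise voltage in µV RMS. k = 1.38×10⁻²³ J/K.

5.42 µV

V_n = √(4kTRB)
4kTRB = 4 × 1.38×10⁻²³ × 380 × 5.00×10¹ × 2.80×10⁷ = 2.94×10⁻¹¹ V²
V_n = √(2.94×10⁻¹¹) = 5.42×10⁻⁶ V = 5.42 µV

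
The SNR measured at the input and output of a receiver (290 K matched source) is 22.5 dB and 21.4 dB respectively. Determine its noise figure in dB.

NF (dB) = SNR_in(dB) − SNR_out(dB) when the source is at T₀
NF = 22.5 − 21.4 = 1.1 dB

1.1 dB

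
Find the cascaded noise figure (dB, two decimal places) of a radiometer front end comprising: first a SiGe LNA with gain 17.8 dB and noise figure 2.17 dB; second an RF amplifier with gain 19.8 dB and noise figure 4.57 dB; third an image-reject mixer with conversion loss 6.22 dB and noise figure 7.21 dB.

2.25 dB

Convert to linear (a loss of L dB is a gain of −L dB): F_i = 10^(NF_i/10), G_i = 10^(G_i,dB/10)
  Stage 1: F_1 = 10^(2.17/10) = 1.648, G_1 = 10^(17.8/10) = 60.26
  Stage 2: F_2 = 10^(4.57/10) = 2.864, G_2 = 10^(19.8/10) = 95.50
  Stage 3: F_3 = 10^(7.21/10) = 5.260, G_3 = 10^(−6.22/10) = 0.2388
Friis cascade:
  F = 1.648 + (2.864 − 1)/60.26 + (5.260 − 1)/5754 = 1.680
NF = 10 log₁₀(1.680) = 2.25 dB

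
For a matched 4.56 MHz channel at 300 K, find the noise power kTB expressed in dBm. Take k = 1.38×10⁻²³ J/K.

−107.2 dBm

P_n = kTB = 1.38×10⁻²³ × 300 × 4.56×10⁶ = 1.89×10⁻¹⁴ W
In dBm: 10 log₁₀(1.89×10⁻¹⁴ / 10⁻³) = −107.2 dBm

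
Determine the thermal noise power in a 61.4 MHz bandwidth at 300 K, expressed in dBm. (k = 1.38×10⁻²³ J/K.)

−95.9 dBm

P_n = kTB = 1.38×10⁻²³ × 300 × 6.14×10⁷ = 2.54×10⁻¹³ W
In dBm: 10 log₁₀(2.54×10⁻¹³ / 10⁻³) = −95.9 dBm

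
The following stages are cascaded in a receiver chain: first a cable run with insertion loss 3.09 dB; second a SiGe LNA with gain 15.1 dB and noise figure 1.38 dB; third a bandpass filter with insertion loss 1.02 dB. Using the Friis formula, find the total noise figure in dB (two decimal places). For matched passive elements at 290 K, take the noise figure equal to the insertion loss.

4.50 dB

Convert to linear (a loss of L dB is a gain of −L dB): F_i = 10^(NF_i/10), G_i = 10^(G_i,dB/10)
  Stage 1: F_1 = 10^(3.09/10) = 2.037, G_1 = 10^(−3.09/10) = 0.4909
  Stage 2: F_2 = 10^(1.38/10) = 1.374, G_2 = 10^(15.1/10) = 32.36
  Stage 3: F_3 = 10^(1.02/10) = 1.265, G_3 = 10^(−1.02/10) = 0.7907
Friis cascade:
  F = 2.037 + (1.374 − 1)/0.4909 + (1.265 − 1)/15.89 = 2.816
NF = 10 log₁₀(2.816) = 4.50 dB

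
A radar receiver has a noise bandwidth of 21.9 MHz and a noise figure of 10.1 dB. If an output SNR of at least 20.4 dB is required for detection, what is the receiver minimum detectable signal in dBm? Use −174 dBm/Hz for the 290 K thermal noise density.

Sensitivity = −174 + 10 log₁₀(B) + NF + SNR_min
= −174 + 73.4 + 10.1 + 20.4
= −70.1 dBm → −70.1 dBm

−70.1 dBm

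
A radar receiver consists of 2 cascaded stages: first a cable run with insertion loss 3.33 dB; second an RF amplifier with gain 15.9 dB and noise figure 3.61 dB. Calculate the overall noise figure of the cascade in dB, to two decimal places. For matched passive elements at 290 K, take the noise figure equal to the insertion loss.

6.94 dB

Convert to linear (a loss of L dB is a gain of −L dB): F_i = 10^(NF_i/10), G_i = 10^(G_i,dB/10)
  Stage 1: F_1 = 10^(3.33/10) = 2.153, G_1 = 10^(−3.33/10) = 0.4645
  Stage 2: F_2 = 10^(3.61/10) = 2.296, G_2 = 10^(15.9/10) = 38.90
Friis cascade:
  F = 2.153 + (2.296 − 1)/0.4645 = 4.943
NF = 10 log₁₀(4.943) = 6.94 dB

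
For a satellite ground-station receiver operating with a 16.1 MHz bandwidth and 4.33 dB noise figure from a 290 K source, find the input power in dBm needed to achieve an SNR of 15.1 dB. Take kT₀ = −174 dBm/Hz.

Sensitivity = −174 + 10 log₁₀(B) + NF + SNR_min
= −174 + 72.07 + 4.33 + 15.1
= −82.50 dBm → −82.5 dBm

−82.5 dBm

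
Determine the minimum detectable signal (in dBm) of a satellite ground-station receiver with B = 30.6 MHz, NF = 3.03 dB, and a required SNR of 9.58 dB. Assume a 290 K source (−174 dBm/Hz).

−86.5 dBm

Sensitivity = −174 + 10 log₁₀(B) + NF + SNR_min
= −174 + 74.86 + 3.03 + 9.58
= −86.53 dBm → −86.5 dBm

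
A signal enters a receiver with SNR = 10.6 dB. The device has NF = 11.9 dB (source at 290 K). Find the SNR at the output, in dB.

−1.3 dB

By definition F = SNR_in/SNR_out, so in dB: SNR_out = SNR_in − NF
SNR_out = 10.6 − 11.9 = −1.3 dB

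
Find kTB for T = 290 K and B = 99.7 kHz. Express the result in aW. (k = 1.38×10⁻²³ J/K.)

P_n = kTB = 1.38×10⁻²³ × 290 × 9.97×10⁴ = 3.99×10⁻¹⁶ W = 399 aW

399 aW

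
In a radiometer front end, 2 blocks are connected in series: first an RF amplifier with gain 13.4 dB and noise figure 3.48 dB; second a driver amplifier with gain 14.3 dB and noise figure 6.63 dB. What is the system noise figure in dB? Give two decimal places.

3.79 dB

Convert to linear (a loss of L dB is a gain of −L dB): F_i = 10^(NF_i/10), G_i = 10^(G_i,dB/10)
  Stage 1: F_1 = 10^(3.48/10) = 2.228, G_1 = 10^(13.4/10) = 21.88
  Stage 2: F_2 = 10^(6.63/10) = 4.603, G_2 = 10^(14.3/10) = 26.92
Friis cascade:
  F = 2.228 + (4.603 − 1)/21.88 = 2.393
NF = 10 log₁₀(2.393) = 3.79 dB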